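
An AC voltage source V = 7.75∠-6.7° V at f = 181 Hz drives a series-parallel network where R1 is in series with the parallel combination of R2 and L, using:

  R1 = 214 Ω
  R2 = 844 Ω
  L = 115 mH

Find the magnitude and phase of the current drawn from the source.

Step 1 — Angular frequency: ω = 2π·f = 2π·181 = 1137 rad/s.
Step 2 — Component impedances:
  R1: Z = R = 214 Ω
  R2: Z = R = 844 Ω
  L: Z = jωL = j·1137·0.115 = 0 + j130.8 Ω
Step 3 — Parallel branch: R2 || L = 1/(1/R2 + 1/L) = 19.79 + j127.7 Ω.
Step 4 — Series with R1: Z_total = R1 + (R2 || L) = 233.8 + j127.7 Ω = 266.4∠28.6° Ω.
Step 5 — Source phasor: V = 7.75∠-6.7° V = 7.697 - j0.9042 V.
Step 6 — Ohm's law: I = V / Z_total = (7.697 - j0.9042) / (233.8 + j127.7) = 0.02373 - j0.01683 A.
Step 7 — Convert to polar: |I| = 0.02909 A, ∠I = -35.3°.

I = 0.02909∠-35.3° A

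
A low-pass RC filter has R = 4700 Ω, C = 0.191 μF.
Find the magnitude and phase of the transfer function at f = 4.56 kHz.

Step 1 — Angular frequency: ω = 2π·4560 = 2.865e+04 rad/s.
Step 2 — Transfer function: H(jω) = 1/(1 + jωRC).
Step 3 — Denominator: 1 + jωRC = 1 + j·2.865e+04·4700·1.91e-07 = 1 + j25.72.
Step 4 — H = 0.001509 - j0.03882.
Step 5 — Magnitude: |H| = 0.03885 (-28.2 dB); phase: φ = -87.8°.

|H| = 0.03885 (-28.2 dB), φ = -87.8°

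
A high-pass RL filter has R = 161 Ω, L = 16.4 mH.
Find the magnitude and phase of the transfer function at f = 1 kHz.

Step 1 — Angular frequency: ω = 2π·1000 = 6283 rad/s.
Step 2 — Transfer function: H(jω) = jωL/(R + jωL).
Step 3 — Numerator jωL = j·103; denominator R + jωL = 161 + j103.
Step 4 — H = 0.2906 + j0.454.
Step 5 — Magnitude: |H| = 0.5391 (-5.4 dB); phase: φ = 57.4°.

|H| = 0.5391 (-5.4 dB), φ = 57.4°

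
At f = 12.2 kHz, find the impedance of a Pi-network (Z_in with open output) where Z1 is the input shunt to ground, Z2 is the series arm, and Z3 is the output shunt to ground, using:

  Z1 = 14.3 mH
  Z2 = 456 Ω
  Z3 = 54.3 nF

Step 1 — Angular frequency: ω = 2π·f = 2π·1.22e+04 = 7.665e+04 rad/s.
Step 2 — Component impedances:
  Z1: Z = jωL = j·7.665e+04·0.0143 = 0 + j1096 Ω
  Z2: Z = R = 456 Ω
  Z3: Z = 1/(jωC) = -j/(ω·C) = 0 - j240.2 Ω
Step 3 — With open output, the series arm Z2 and the output shunt Z3 appear in series to ground: Z2 + Z3 = 456 - j240.2 Ω.
Step 4 — Parallel with input shunt Z1: Z_in = Z1 || (Z2 + Z3) = 582.6 + j2.685 Ω = 582.6∠0.3° Ω.

Z = 582.6 + j2.685 Ω = 582.6∠0.3° Ω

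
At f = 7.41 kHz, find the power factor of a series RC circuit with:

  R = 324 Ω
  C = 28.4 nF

Step 1 — Angular frequency: ω = 2π·f = 2π·7410 = 4.656e+04 rad/s.
Step 2 — Component impedances:
  R: Z = R = 324 Ω
  C: Z = 1/(jωC) = -j/(ω·C) = 0 - j756.3 Ω
Step 3 — Series combination: Z_total = R + C = 324 - j756.3 Ω = 822.8∠-66.8° Ω.
Step 4 — Power factor: PF = cos(φ) = Re(Z)/|Z| = 324/822.8 = 0.3938.
Step 5 — Type: Im(Z) = -756.3 ⇒ leading (phase φ = -66.8°).

PF = 0.3938 (leading, φ = -66.8°)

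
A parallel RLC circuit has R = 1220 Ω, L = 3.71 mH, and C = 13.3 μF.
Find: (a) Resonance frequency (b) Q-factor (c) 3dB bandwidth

Step 1 — Resonance: ω₀ = 1/√(LC) = 1/√(0.00371·1.33e-05) = 4502 rad/s.
Step 2 — f₀ = ω₀/(2π) = 716.5 Hz.
Step 3 — Parallel Q: Q = R/(ω₀L) = 1220/(4502·0.00371) = 73.05.
Step 4 — Bandwidth: Δω = ω₀/Q = 61.63 rad/s; BW = Δω/(2π) = 9.809 Hz.

(a) f₀ = 716.5 Hz  (b) Q = 73.05  (c) BW = 9.809 Hz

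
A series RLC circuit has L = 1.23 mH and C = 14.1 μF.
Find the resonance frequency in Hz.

Step 1 — Resonance condition Im(Z)=0 gives ω₀ = 1/√(LC).
Step 2 — ω₀ = 1/√(0.00123·1.41e-05) = 7593 rad/s.
Step 3 — f₀ = ω₀/(2π) = 1209 Hz.

f₀ = 1209 Hz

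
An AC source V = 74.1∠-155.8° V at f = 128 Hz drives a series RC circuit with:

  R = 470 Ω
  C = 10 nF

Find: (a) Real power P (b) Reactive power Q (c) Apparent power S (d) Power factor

Step 1 — Angular frequency: ω = 2π·f = 2π·128 = 804.2 rad/s.
Step 2 — Component impedances:
  R: Z = R = 470 Ω
  C: Z = 1/(jωC) = -j/(ω·C) = 0 - j1.243e+05 Ω
Step 3 — Series combination: Z_total = R + C = 470 - j1.243e+05 Ω = 1.243e+05∠-89.8° Ω.
Step 4 — Source phasor: V = 74.1∠-155.8° V = -67.59 - j30.38 V.
Step 5 — Current: I = V / Z = 0.0002422 - j0.0005445 A = 0.0005959∠-66.0° A.
Step 6 — Complex power: S = V·I* = 0.0001669 - j0.04416 VA.
Step 7 — Real power: P = Re(S) = 0.0001669 W.
Step 8 — Reactive power: Q = Im(S) = -0.04416 VAR.
Step 9 — Apparent power: |S| = 0.04416 VA.
Step 10 — Power factor: PF = P/|S| = 0.00378 (leading).

(a) P = 0.0001669 W  (b) Q = -0.04416 VAR  (c) S = 0.04416 VA  (d) PF = 0.00378 (leading)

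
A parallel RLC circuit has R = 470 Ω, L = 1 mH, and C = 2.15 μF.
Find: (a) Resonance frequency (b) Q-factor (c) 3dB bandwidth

Step 1 — Resonance: ω₀ = 1/√(LC) = 1/√(0.001·2.15e-06) = 2.157e+04 rad/s.
Step 2 — f₀ = ω₀/(2π) = 3432 Hz.
Step 3 — Parallel Q: Q = R/(ω₀L) = 470/(2.157e+04·0.001) = 21.79.
Step 4 — Bandwidth: Δω = ω₀/Q = 989.6 rad/s; BW = Δω/(2π) = 157.5 Hz.

(a) f₀ = 3432 Hz  (b) Q = 21.79  (c) BW = 157.5 Hz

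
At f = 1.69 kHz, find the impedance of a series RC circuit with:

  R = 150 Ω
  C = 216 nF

Step 1 — Angular frequency: ω = 2π·f = 2π·1690 = 1.062e+04 rad/s.
Step 2 — Component impedances:
  R: Z = R = 150 Ω
  C: Z = 1/(jωC) = -j/(ω·C) = 0 - j436 Ω
Step 3 — Series combination: Z_total = R + C = 150 - j436 Ω = 461.1∠-71.0° Ω.

Z = 150 - j436 Ω = 461.1∠-71.0° Ω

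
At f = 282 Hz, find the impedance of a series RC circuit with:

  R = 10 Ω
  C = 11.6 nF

Step 1 — Angular frequency: ω = 2π·f = 2π·282 = 1772 rad/s.
Step 2 — Component impedances:
  R: Z = R = 10 Ω
  C: Z = 1/(jωC) = -j/(ω·C) = 0 - j4.865e+04 Ω
Step 3 — Series combination: Z_total = R + C = 10 - j4.865e+04 Ω = 4.865e+04∠-90.0° Ω.

Z = 10 - j4.865e+04 Ω = 4.865e+04∠-90.0° Ω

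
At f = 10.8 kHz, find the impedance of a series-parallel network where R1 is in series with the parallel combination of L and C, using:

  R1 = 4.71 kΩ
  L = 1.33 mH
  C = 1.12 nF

Step 1 — Angular frequency: ω = 2π·f = 2π·1.08e+04 = 6.786e+04 rad/s.
Step 2 — Component impedances:
  R1: Z = R = 4710 Ω
  L: Z = jωL = j·6.786e+04·0.00133 = 0 + j90.25 Ω
  C: Z = 1/(jωC) = -j/(ω·C) = 0 - j1.316e+04 Ω
Step 3 — Parallel branch: L || C = 1/(1/L + 1/C) = 0 + j90.88 Ω.
Step 4 — Series with R1: Z_total = R1 + (L || C) = 4710 + j90.88 Ω = 4711∠1.1° Ω.

Z = 4710 + j90.88 Ω = 4711∠1.1° Ω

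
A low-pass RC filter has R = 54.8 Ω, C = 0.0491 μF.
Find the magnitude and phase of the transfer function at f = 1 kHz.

Step 1 — Angular frequency: ω = 2π·1000 = 6283 rad/s.
Step 2 — Transfer function: H(jω) = 1/(1 + jωRC).
Step 3 — Denominator: 1 + jωRC = 1 + j·6283·54.8·4.91e-08 = 1 + j0.01691.
Step 4 — H = 0.9997 - j0.0169.
Step 5 — Magnitude: |H| = 0.9999 (-0.0 dB); phase: φ = -1.0°.

|H| = 0.9999 (-0.0 dB), φ = -1.0°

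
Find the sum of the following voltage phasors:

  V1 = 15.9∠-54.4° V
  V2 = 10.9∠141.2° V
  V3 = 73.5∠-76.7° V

Step 1 — Convert each phasor to rectangular form:
  V1 = 15.9·(cos(-54.4°) + j·sin(-54.4°)) = 9.256 - j12.93 V
  V2 = 10.9·(cos(141.2°) + j·sin(141.2°)) = -8.495 + j6.83 V
  V3 = 73.5·(cos(-76.7°) + j·sin(-76.7°)) = 16.91 - j71.53 V
Step 2 — Sum components: V_total = 17.67 - j77.63 V.
Step 3 — Convert to polar: |V_total| = 79.61 V, ∠V_total = -77.2°.

V_total = 79.61∠-77.2° V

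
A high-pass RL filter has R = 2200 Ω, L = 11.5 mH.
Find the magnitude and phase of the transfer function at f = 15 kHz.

Step 1 — Angular frequency: ω = 2π·1.5e+04 = 9.425e+04 rad/s.
Step 2 — Transfer function: H(jω) = jωL/(R + jωL).
Step 3 — Numerator jωL = j·1084; denominator R + jωL = 2200 + j1084.
Step 4 — H = 0.1953 + j0.3964.
Step 5 — Magnitude: |H| = 0.4419 (-7.1 dB); phase: φ = 63.8°.

|H| = 0.4419 (-7.1 dB), φ = 63.8°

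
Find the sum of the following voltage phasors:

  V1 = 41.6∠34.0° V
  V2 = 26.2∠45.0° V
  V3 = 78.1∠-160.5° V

Step 1 — Convert each phasor to rectangular form:
  V1 = 41.6·(cos(34.0°) + j·sin(34.0°)) = 34.49 + j23.26 V
  V2 = 26.2·(cos(45.0°) + j·sin(45.0°)) = 18.53 + j18.53 V
  V3 = 78.1·(cos(-160.5°) + j·sin(-160.5°)) = -73.62 - j26.07 V
Step 2 — Sum components: V_total = -20.61 + j15.72 V.
Step 3 — Convert to polar: |V_total| = 25.92 V, ∠V_total = 142.7°.

V_total = 25.92∠142.7° V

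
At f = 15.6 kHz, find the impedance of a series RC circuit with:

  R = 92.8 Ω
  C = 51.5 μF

Step 1 — Angular frequency: ω = 2π·f = 2π·1.56e+04 = 9.802e+04 rad/s.
Step 2 — Component impedances:
  R: Z = R = 92.8 Ω
  C: Z = 1/(jωC) = -j/(ω·C) = 0 - j0.1981 Ω
Step 3 — Series combination: Z_total = R + C = 92.8 - j0.1981 Ω = 92.8∠-0.1° Ω.

Z = 92.8 - j0.1981 Ω = 92.8∠-0.1° Ω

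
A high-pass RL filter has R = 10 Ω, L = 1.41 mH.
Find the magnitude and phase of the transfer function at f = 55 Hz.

Step 1 — Angular frequency: ω = 2π·55 = 345.6 rad/s.
Step 2 — Transfer function: H(jω) = jωL/(R + jωL).
Step 3 — Numerator jωL = j·0.4873; denominator R + jωL = 10 + j0.4873.
Step 4 — H = 0.002369 + j0.04861.
Step 5 — Magnitude: |H| = 0.04867 (-26.3 dB); phase: φ = 87.2°.

|H| = 0.04867 (-26.3 dB), φ = 87.2°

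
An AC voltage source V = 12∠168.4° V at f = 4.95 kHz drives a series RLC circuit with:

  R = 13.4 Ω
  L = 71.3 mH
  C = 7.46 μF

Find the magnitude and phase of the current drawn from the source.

Step 1 — Angular frequency: ω = 2π·f = 2π·4950 = 3.11e+04 rad/s.
Step 2 — Component impedances:
  R: Z = R = 13.4 Ω
  L: Z = jωL = j·3.11e+04·0.0713 = 0 + j2218 Ω
  C: Z = 1/(jωC) = -j/(ω·C) = 0 - j4.31 Ω
Step 3 — Series combination: Z_total = R + L + C = 13.4 + j2213 Ω = 2213∠89.7° Ω.
Step 4 — Source phasor: V = 12∠168.4° V = -11.75 + j2.413 V.
Step 5 — Ohm's law: I = V / Z_total = (-11.75 + j2.413) / (13.4 + j2213) = 0.001058 + j0.005318 A.
Step 6 — Convert to polar: |I| = 0.005422 A, ∠I = 78.7°.

I = 0.005422∠78.7° A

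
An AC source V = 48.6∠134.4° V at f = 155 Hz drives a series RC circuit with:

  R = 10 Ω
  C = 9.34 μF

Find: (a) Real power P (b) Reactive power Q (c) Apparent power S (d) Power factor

Step 1 — Angular frequency: ω = 2π·f = 2π·155 = 973.9 rad/s.
Step 2 — Component impedances:
  R: Z = R = 10 Ω
  C: Z = 1/(jωC) = -j/(ω·C) = 0 - j109.9 Ω
Step 3 — Series combination: Z_total = R + C = 10 - j109.9 Ω = 110.4∠-84.8° Ω.
Step 4 — Source phasor: V = 48.6∠134.4° V = -34 + j34.72 V.
Step 5 — Current: I = V / Z = -0.3412 - j0.2783 A = 0.4403∠-140.8° A.
Step 6 — Complex power: S = V·I* = 1.938 - j21.31 VA.
Step 7 — Real power: P = Re(S) = 1.938 W.
Step 8 — Reactive power: Q = Im(S) = -21.31 VAR.
Step 9 — Apparent power: |S| = 21.4 VA.
Step 10 — Power factor: PF = P/|S| = 0.09059 (leading).

(a) P = 1.938 W  (b) Q = -21.31 VAR  (c) S = 21.4 VA  (d) PF = 0.09059 (leading)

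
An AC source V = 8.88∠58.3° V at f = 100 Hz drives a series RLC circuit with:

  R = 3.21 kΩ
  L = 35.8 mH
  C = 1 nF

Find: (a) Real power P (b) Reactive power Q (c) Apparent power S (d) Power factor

Step 1 — Angular frequency: ω = 2π·f = 2π·100 = 628.3 rad/s.
Step 2 — Component impedances:
  R: Z = R = 3210 Ω
  L: Z = jωL = j·628.3·0.0358 = 0 + j22.49 Ω
  C: Z = 1/(jωC) = -j/(ω·C) = 0 - j1.592e+06 Ω
Step 3 — Series combination: Z_total = R + L + C = 3210 - j1.592e+06 Ω = 1.592e+06∠-89.9° Ω.
Step 4 — Source phasor: V = 8.88∠58.3° V = 4.666 + j7.555 V.
Step 5 — Current: I = V / Z = -4.741e-06 + j2.941e-06 A = 5.58e-06∠148.2° A.
Step 6 — Complex power: S = V·I* = 9.993e-08 - j4.955e-05 VA.
Step 7 — Real power: P = Re(S) = 9.993e-08 W.
Step 8 — Reactive power: Q = Im(S) = -4.955e-05 VAR.
Step 9 — Apparent power: |S| = 4.955e-05 VA.
Step 10 — Power factor: PF = P/|S| = 0.002017 (leading).

(a) P = 9.993e-08 W  (b) Q = -4.955e-05 VAR  (c) S = 4.955e-05 VA  (d) PF = 0.002017 (leading)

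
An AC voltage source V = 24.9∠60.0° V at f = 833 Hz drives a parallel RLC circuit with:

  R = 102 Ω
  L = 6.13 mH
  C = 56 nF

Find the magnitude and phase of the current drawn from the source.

Step 1 — Angular frequency: ω = 2π·f = 2π·833 = 5234 rad/s.
Step 2 — Component impedances:
  R: Z = R = 102 Ω
  L: Z = jωL = j·5234·0.00613 = 0 + j32.08 Ω
  C: Z = 1/(jωC) = -j/(ω·C) = 0 - j3412 Ω
Step 3 — Parallel combination: 1/Z_total = 1/R + 1/L + 1/C; Z_total = 9.342 + j29.42 Ω = 30.87∠72.4° Ω.
Step 4 — Source phasor: V = 24.9∠60.0° V = 12.45 + j21.56 V.
Step 5 — Ohm's law: I = V / Z_total = (12.45 + j21.56) / (9.342 + j29.42) = 0.7879 - j0.173 A.
Step 6 — Convert to polar: |I| = 0.8066 A, ∠I = -12.4°.

I = 0.8066∠-12.4° A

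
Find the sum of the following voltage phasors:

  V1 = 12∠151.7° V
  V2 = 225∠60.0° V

Step 1 — Convert each phasor to rectangular form:
  V1 = 12·(cos(151.7°) + j·sin(151.7°)) = -10.57 + j5.689 V
  V2 = 225·(cos(60.0°) + j·sin(60.0°)) = 112.5 + j194.9 V
Step 2 — Sum components: V_total = 101.9 + j200.5 V.
Step 3 — Convert to polar: |V_total| = 225 V, ∠V_total = 63.1°.

V_total = 225∠63.1° V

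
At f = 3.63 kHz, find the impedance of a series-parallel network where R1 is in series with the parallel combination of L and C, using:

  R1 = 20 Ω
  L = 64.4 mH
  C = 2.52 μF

Step 1 — Angular frequency: ω = 2π·f = 2π·3630 = 2.281e+04 rad/s.
Step 2 — Component impedances:
  R1: Z = R = 20 Ω
  L: Z = jωL = j·2.281e+04·0.0644 = 0 + j1469 Ω
  C: Z = 1/(jωC) = -j/(ω·C) = 0 - j17.4 Ω
Step 3 — Parallel branch: L || C = 1/(1/L + 1/C) = 0 - j17.61 Ω.
Step 4 — Series with R1: Z_total = R1 + (L || C) = 20 - j17.61 Ω = 26.65∠-41.4° Ω.

Z = 20 - j17.61 Ω = 26.65∠-41.4° Ω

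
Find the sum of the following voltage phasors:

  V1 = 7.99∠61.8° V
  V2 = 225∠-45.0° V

Step 1 — Convert each phasor to rectangular form:
  V1 = 7.99·(cos(61.8°) + j·sin(61.8°)) = 3.776 + j7.042 V
  V2 = 225·(cos(-45.0°) + j·sin(-45.0°)) = 159.1 - j159.1 V
Step 2 — Sum components: V_total = 162.9 - j152.1 V.
Step 3 — Convert to polar: |V_total| = 222.8 V, ∠V_total = -43.0°.

V_total = 222.8∠-43.0° V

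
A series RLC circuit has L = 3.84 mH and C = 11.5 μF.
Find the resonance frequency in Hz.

Step 1 — Resonance condition Im(Z)=0 gives ω₀ = 1/√(LC).
Step 2 — ω₀ = 1/√(0.00384·1.15e-05) = 4759 rad/s.
Step 3 — f₀ = ω₀/(2π) = 757.4 Hz.

f₀ = 757.4 Hz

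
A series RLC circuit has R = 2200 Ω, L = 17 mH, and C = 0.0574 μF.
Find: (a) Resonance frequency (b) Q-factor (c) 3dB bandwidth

Step 1 — Resonance condition Im(Z)=0 gives ω₀ = 1/√(LC).
Step 2 — ω₀ = 1/√(0.017·5.74e-08) = 3.201e+04 rad/s.
Step 3 — f₀ = ω₀/(2π) = 5095 Hz.
Step 4 — Series Q: Q = ω₀L/R = 3.201e+04·0.017/2200 = 0.2474.
Step 5 — 3dB bandwidth: Δω = ω₀/Q = 1.294e+05 rad/s; BW = Δω/(2π) = 2.06e+04 Hz.

(a) f₀ = 5095 Hz  (b) Q = 0.2474  (c) BW = 2.06e+04 Hz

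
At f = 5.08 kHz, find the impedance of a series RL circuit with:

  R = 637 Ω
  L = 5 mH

Step 1 — Angular frequency: ω = 2π·f = 2π·5080 = 3.192e+04 rad/s.
Step 2 — Component impedances:
  R: Z = R = 637 Ω
  L: Z = jωL = j·3.192e+04·0.005 = 0 + j159.6 Ω
Step 3 — Series combination: Z_total = R + L = 637 + j159.6 Ω = 656.7∠14.1° Ω.

Z = 637 + j159.6 Ω = 656.7∠14.1° Ω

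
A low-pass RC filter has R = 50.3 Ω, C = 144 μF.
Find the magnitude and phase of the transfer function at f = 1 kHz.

Step 1 — Angular frequency: ω = 2π·1000 = 6283 rad/s.
Step 2 — Transfer function: H(jω) = 1/(1 + jωRC).
Step 3 — Denominator: 1 + jωRC = 1 + j·6283·50.3·0.000144 = 1 + j45.51.
Step 4 — H = 0.0004826 - j0.02196.
Step 5 — Magnitude: |H| = 0.02197 (-33.2 dB); phase: φ = -88.7°.

|H| = 0.02197 (-33.2 dB), φ = -88.7°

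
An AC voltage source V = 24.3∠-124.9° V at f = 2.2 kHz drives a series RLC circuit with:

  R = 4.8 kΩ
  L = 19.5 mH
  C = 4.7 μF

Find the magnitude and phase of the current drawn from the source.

Step 1 — Angular frequency: ω = 2π·f = 2π·2200 = 1.382e+04 rad/s.
Step 2 — Component impedances:
  R: Z = R = 4800 Ω
  L: Z = jωL = j·1.382e+04·0.0195 = 0 + j269.5 Ω
  C: Z = 1/(jωC) = -j/(ω·C) = 0 - j15.39 Ω
Step 3 — Series combination: Z_total = R + L + C = 4800 + j254.2 Ω = 4807∠3.0° Ω.
Step 4 — Source phasor: V = 24.3∠-124.9° V = -13.9 - j19.93 V.
Step 5 — Ohm's law: I = V / Z_total = (-13.9 - j19.93) / (4800 + j254.2) = -0.003108 - j0.003987 A.
Step 6 — Convert to polar: |I| = 0.005055 A, ∠I = -127.9°.

I = 0.005055∠-127.9° A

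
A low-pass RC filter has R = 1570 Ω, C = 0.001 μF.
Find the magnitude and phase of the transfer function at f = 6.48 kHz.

Step 1 — Angular frequency: ω = 2π·6480 = 4.072e+04 rad/s.
Step 2 — Transfer function: H(jω) = 1/(1 + jωRC).
Step 3 — Denominator: 1 + jωRC = 1 + j·4.072e+04·1570·1e-09 = 1 + j0.06392.
Step 4 — H = 0.9959 - j0.06366.
Step 5 — Magnitude: |H| = 0.998 (-0.0 dB); phase: φ = -3.7°.

|H| = 0.998 (-0.0 dB), φ = -3.7°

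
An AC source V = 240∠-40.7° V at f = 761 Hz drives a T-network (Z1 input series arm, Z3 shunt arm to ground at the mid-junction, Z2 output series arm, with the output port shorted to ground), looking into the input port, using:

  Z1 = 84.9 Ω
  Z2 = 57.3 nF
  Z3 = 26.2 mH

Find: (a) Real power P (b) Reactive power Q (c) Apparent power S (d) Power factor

Step 1 — Angular frequency: ω = 2π·f = 2π·761 = 4782 rad/s.
Step 2 — Component impedances:
  Z1: Z = R = 84.9 Ω
  Z2: Z = 1/(jωC) = -j/(ω·C) = 0 - j3650 Ω
  Z3: Z = jωL = j·4782·0.0262 = 0 + j125.3 Ω
Step 3 — With the output port shorted to ground, the output series arm Z2 runs from the junction to ground; the shunt arm Z3 also runs from the junction to ground. They appear in parallel: Z3 || Z2 = 0 + j129.7 Ω.
Step 4 — Series with input arm Z1: Z_in = Z1 + (Z3 || Z2) = 84.9 + j129.7 Ω = 155∠56.8° Ω.
Step 5 — Source phasor: V = 240∠-40.7° V = 182 - j156.5 V.
Step 6 — Current: I = V / Z = -0.202 - j1.535 A = 1.548∠-97.5° A.
Step 7 — Complex power: S = V·I* = 203.4 + j310.9 VA.
Step 8 — Real power: P = Re(S) = 203.4 W.
Step 9 — Reactive power: Q = Im(S) = 310.9 VAR.
Step 10 — Apparent power: |S| = 371.5 VA.
Step 11 — Power factor: PF = P/|S| = 0.5476 (lagging).

(a) P = 203.4 W  (b) Q = 310.9 VAR  (c) S = 371.5 VA  (d) PF = 0.5476 (lagging)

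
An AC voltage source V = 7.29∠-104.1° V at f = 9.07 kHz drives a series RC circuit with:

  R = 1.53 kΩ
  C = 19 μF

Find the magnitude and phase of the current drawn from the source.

Step 1 — Angular frequency: ω = 2π·f = 2π·9070 = 5.699e+04 rad/s.
Step 2 — Component impedances:
  R: Z = R = 1530 Ω
  C: Z = 1/(jωC) = -j/(ω·C) = 0 - j0.9235 Ω
Step 3 — Series combination: Z_total = R + C = 1530 - j0.9235 Ω = 1530∠-0.0° Ω.
Step 4 — Source phasor: V = 7.29∠-104.1° V = -1.776 - j7.07 V.
Step 5 — Ohm's law: I = V / Z_total = (-1.776 - j7.07) / (1530 - j0.9235) = -0.001158 - j0.004622 A.
Step 6 — Convert to polar: |I| = 0.004765 A, ∠I = -104.1°.

I = 0.004765∠-104.1° A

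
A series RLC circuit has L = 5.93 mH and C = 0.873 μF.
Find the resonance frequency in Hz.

Step 1 — Resonance condition Im(Z)=0 gives ω₀ = 1/√(LC).
Step 2 — ω₀ = 1/√(0.00593·8.73e-07) = 1.39e+04 rad/s.
Step 3 — f₀ = ω₀/(2π) = 2212 Hz.

f₀ = 2212 Hz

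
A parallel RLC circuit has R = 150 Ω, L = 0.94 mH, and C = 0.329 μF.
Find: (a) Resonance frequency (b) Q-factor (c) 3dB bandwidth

Step 1 — Resonance: ω₀ = 1/√(LC) = 1/√(0.00094·3.29e-07) = 5.686e+04 rad/s.
Step 2 — f₀ = ω₀/(2π) = 9050 Hz.
Step 3 — Parallel Q: Q = R/(ω₀L) = 150/(5.686e+04·0.00094) = 2.806.
Step 4 — Bandwidth: Δω = ω₀/Q = 2.026e+04 rad/s; BW = Δω/(2π) = 3225 Hz.

(a) f₀ = 9050 Hz  (b) Q = 2.806  (c) BW = 3225 Hz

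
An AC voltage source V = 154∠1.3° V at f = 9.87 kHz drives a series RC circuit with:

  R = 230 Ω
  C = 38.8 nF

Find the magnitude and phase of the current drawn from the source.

Step 1 — Angular frequency: ω = 2π·f = 2π·9870 = 6.202e+04 rad/s.
Step 2 — Component impedances:
  R: Z = R = 230 Ω
  C: Z = 1/(jωC) = -j/(ω·C) = 0 - j415.6 Ω
Step 3 — Series combination: Z_total = R + C = 230 - j415.6 Ω = 475∠-61.0° Ω.
Step 4 — Source phasor: V = 154∠1.3° V = 154 + j3.494 V.
Step 5 — Ohm's law: I = V / Z_total = (154 + j3.494) / (230 - j415.6) = 0.1505 + j0.2872 A.
Step 6 — Convert to polar: |I| = 0.3242 A, ∠I = 62.3°.

I = 0.3242∠62.3° A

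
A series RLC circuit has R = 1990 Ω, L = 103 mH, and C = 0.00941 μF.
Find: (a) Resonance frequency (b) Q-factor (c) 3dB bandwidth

Step 1 — Resonance: ω₀ = 1/√(LC) = 1/√(0.103·9.41e-09) = 3.212e+04 rad/s.
Step 2 — f₀ = ω₀/(2π) = 5112 Hz.
Step 3 — Series Q: Q = ω₀L/R = 3.212e+04·0.103/1990 = 1.663.
Step 4 — Bandwidth: Δω = ω₀/Q = 1.932e+04 rad/s; BW = Δω/(2π) = 3075 Hz.

(a) f₀ = 5112 Hz  (b) Q = 1.663  (c) BW = 3075 Hz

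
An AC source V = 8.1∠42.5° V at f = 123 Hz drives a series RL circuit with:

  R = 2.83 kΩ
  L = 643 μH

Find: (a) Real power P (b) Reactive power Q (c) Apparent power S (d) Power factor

Step 1 — Angular frequency: ω = 2π·f = 2π·123 = 772.8 rad/s.
Step 2 — Component impedances:
  R: Z = R = 2830 Ω
  L: Z = jωL = j·772.8·0.000643 = 0 + j0.4969 Ω
Step 3 — Series combination: Z_total = R + L = 2830 + j0.4969 Ω = 2830∠0.0° Ω.
Step 4 — Source phasor: V = 8.1∠42.5° V = 5.972 + j5.472 V.
Step 5 — Current: I = V / Z = 0.002111 + j0.001933 A = 0.002862∠42.5° A.
Step 6 — Complex power: S = V·I* = 0.02318 + j4.071e-06 VA.
Step 7 — Real power: P = Re(S) = 0.02318 W.
Step 8 — Reactive power: Q = Im(S) = 4.071e-06 VAR.
Step 9 — Apparent power: |S| = 0.02318 VA.
Step 10 — Power factor: PF = P/|S| = 1 (lagging).

(a) P = 0.02318 W  (b) Q = 4.071e-06 VAR  (c) S = 0.02318 VA  (d) PF = 1 (lagging)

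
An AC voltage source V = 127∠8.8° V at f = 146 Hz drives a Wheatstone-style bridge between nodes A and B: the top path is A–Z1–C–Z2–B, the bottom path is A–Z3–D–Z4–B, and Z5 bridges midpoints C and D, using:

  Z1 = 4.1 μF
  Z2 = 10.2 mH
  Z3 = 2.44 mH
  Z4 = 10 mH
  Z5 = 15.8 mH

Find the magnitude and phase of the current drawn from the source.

Step 1 — Angular frequency: ω = 2π·f = 2π·146 = 917.3 rad/s.
Step 2 — Component impedances:
  Z1: Z = 1/(jωC) = -j/(ω·C) = 0 - j265.9 Ω
  Z2: Z = jωL = j·917.3·0.0102 = 0 + j9.357 Ω
  Z3: Z = jωL = j·917.3·0.00244 = 0 + j2.238 Ω
  Z4: Z = jωL = j·917.3·0.01 = 0 + j9.173 Ω
  Z5: Z = jωL = j·917.3·0.0158 = 0 + j14.49 Ω
Step 3 — Bridge requires nodal analysis (the Z5 bridge couples midpoints C and D, so the two paths cannot be reduced to a simple series/parallel combination). Setting node B to ground and injecting 1 A at node A, the 3-node admittance system at A, C, D solves to V_A = Z_AB = 0 + j9.017 Ω = 9.017∠90.0° Ω.
Step 4 — Source phasor: V = 127∠8.8° V = 125.5 + j19.43 V.
Step 5 — Ohm's law: I = V / Z_total = (125.5 + j19.43) / (0 + j9.017) = 2.155 - j13.92 A.
Step 6 — Convert to polar: |I| = 14.08 A, ∠I = -81.2°.

I = 14.08∠-81.2° A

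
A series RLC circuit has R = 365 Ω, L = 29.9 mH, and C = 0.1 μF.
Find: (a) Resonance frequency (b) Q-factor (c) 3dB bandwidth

Step 1 — Resonance: ω₀ = 1/√(LC) = 1/√(0.0299·1e-07) = 1.829e+04 rad/s.
Step 2 — f₀ = ω₀/(2π) = 2911 Hz.
Step 3 — Series Q: Q = ω₀L/R = 1.829e+04·0.0299/365 = 1.498.
Step 4 — Bandwidth: Δω = ω₀/Q = 1.221e+04 rad/s; BW = Δω/(2π) = 1943 Hz.

(a) f₀ = 2911 Hz  (b) Q = 1.498  (c) BW = 1943 Hz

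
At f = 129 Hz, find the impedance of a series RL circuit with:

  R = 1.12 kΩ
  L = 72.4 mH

Step 1 — Angular frequency: ω = 2π·f = 2π·129 = 810.5 rad/s.
Step 2 — Component impedances:
  R: Z = R = 1120 Ω
  L: Z = jωL = j·810.5·0.0724 = 0 + j58.68 Ω
Step 3 — Series combination: Z_total = R + L = 1120 + j58.68 Ω = 1122∠3.0° Ω.

Z = 1120 + j58.68 Ω = 1122∠3.0° Ω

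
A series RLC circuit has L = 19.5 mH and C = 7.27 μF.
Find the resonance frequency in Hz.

Step 1 — Resonance condition Im(Z)=0 gives ω₀ = 1/√(LC).
Step 2 — ω₀ = 1/√(0.0195·7.27e-06) = 2656 rad/s.
Step 3 — f₀ = ω₀/(2π) = 422.7 Hz.

f₀ = 422.7 Hz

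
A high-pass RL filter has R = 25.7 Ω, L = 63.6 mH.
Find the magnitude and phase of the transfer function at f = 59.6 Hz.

Step 1 — Angular frequency: ω = 2π·59.6 = 374.5 rad/s.
Step 2 — Transfer function: H(jω) = jωL/(R + jωL).
Step 3 — Numerator jωL = j·23.82; denominator R + jωL = 25.7 + j23.82.
Step 4 — H = 0.462 + j0.4986.
Step 5 — Magnitude: |H| = 0.6797 (-3.4 dB); phase: φ = 47.2°.

|H| = 0.6797 (-3.4 dB), φ = 47.2°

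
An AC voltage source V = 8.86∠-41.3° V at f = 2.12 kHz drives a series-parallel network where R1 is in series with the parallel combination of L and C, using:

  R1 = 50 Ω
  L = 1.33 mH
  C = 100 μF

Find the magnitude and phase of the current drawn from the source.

Step 1 — Angular frequency: ω = 2π·f = 2π·2120 = 1.332e+04 rad/s.
Step 2 — Component impedances:
  R1: Z = R = 50 Ω
  L: Z = jωL = j·1.332e+04·0.00133 = 0 + j17.72 Ω
  C: Z = 1/(jωC) = -j/(ω·C) = 0 - j0.7507 Ω
Step 3 — Parallel branch: L || C = 1/(1/L + 1/C) = 0 - j0.784 Ω.
Step 4 — Series with R1: Z_total = R1 + (L || C) = 50 - j0.784 Ω = 50.01∠-0.9° Ω.
Step 5 — Source phasor: V = 8.86∠-41.3° V = 6.656 - j5.848 V.
Step 6 — Ohm's law: I = V / Z_total = (6.656 - j5.848) / (50 - j0.784) = 0.1349 - j0.1148 A.
Step 7 — Convert to polar: |I| = 0.1772 A, ∠I = -40.4°.

I = 0.1772∠-40.4° A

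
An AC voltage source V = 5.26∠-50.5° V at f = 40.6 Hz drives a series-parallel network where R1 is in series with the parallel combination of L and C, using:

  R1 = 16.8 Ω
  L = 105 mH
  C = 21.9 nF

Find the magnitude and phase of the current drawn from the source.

Step 1 — Angular frequency: ω = 2π·f = 2π·40.6 = 255.1 rad/s.
Step 2 — Component impedances:
  R1: Z = R = 16.8 Ω
  L: Z = jωL = j·255.1·0.105 = 0 + j26.79 Ω
  C: Z = 1/(jωC) = -j/(ω·C) = 0 - j1.79e+05 Ω
Step 3 — Parallel branch: L || C = 1/(1/L + 1/C) = 0 + j26.79 Ω.
Step 4 — Series with R1: Z_total = R1 + (L || C) = 16.8 + j26.79 Ω = 31.62∠57.9° Ω.
Step 5 — Source phasor: V = 5.26∠-50.5° V = 3.346 - j4.059 V.
Step 6 — Ohm's law: I = V / Z_total = (3.346 - j4.059) / (16.8 + j26.79) = -0.05253 - j0.1578 A.
Step 7 — Convert to polar: |I| = 0.1663 A, ∠I = -108.4°.

I = 0.1663∠-108.4° A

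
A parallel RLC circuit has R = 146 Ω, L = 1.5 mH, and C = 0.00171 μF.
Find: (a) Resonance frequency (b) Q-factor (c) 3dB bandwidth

Step 1 — Resonance: ω₀ = 1/√(LC) = 1/√(0.0015·1.71e-09) = 6.244e+05 rad/s.
Step 2 — f₀ = ω₀/(2π) = 9.937e+04 Hz.
Step 3 — Parallel Q: Q = R/(ω₀L) = 146/(6.244e+05·0.0015) = 0.1559.
Step 4 — Bandwidth: Δω = ω₀/Q = 4.005e+06 rad/s; BW = Δω/(2π) = 6.375e+05 Hz.

(a) f₀ = 9.937e+04 Hz  (b) Q = 0.1559  (c) BW = 6.375e+05 Hz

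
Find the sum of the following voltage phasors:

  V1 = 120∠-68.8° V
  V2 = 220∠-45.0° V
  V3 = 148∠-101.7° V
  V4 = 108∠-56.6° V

Step 1 — Convert each phasor to rectangular form:
  V1 = 120·(cos(-68.8°) + j·sin(-68.8°)) = 43.39 - j111.9 V
  V2 = 220·(cos(-45.0°) + j·sin(-45.0°)) = 155.6 - j155.6 V
  V3 = 148·(cos(-101.7°) + j·sin(-101.7°)) = -30.01 - j144.9 V
  V4 = 108·(cos(-56.6°) + j·sin(-56.6°)) = 59.45 - j90.16 V
Step 2 — Sum components: V_total = 228.4 - j502.5 V.
Step 3 — Convert to polar: |V_total| = 552 V, ∠V_total = -65.6°.

V_total = 552∠-65.6° V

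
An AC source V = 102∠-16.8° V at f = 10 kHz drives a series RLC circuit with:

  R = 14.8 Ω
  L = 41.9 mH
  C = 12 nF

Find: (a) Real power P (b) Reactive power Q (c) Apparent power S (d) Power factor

Step 1 — Angular frequency: ω = 2π·f = 2π·1e+04 = 6.283e+04 rad/s.
Step 2 — Component impedances:
  R: Z = R = 14.8 Ω
  L: Z = jωL = j·6.283e+04·0.0419 = 0 + j2633 Ω
  C: Z = 1/(jωC) = -j/(ω·C) = 0 - j1326 Ω
Step 3 — Series combination: Z_total = R + L + C = 14.8 + j1306 Ω = 1306∠89.4° Ω.
Step 4 — Source phasor: V = 102∠-16.8° V = 97.65 - j29.48 V.
Step 5 — Current: I = V / Z = -0.02172 - j0.07499 A = 0.07807∠-106.2° A.
Step 6 — Complex power: S = V·I* = 0.09021 + j7.963 VA.
Step 7 — Real power: P = Re(S) = 0.09021 W.
Step 8 — Reactive power: Q = Im(S) = 7.963 VAR.
Step 9 — Apparent power: |S| = 7.964 VA.
Step 10 — Power factor: PF = P/|S| = 0.01133 (lagging).

(a) P = 0.09021 W  (b) Q = 7.963 VAR  (c) S = 7.964 VA  (d) PF = 0.01133 (lagging)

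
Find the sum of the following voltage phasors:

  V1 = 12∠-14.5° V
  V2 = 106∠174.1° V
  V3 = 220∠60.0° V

Step 1 — Convert each phasor to rectangular form:
  V1 = 12·(cos(-14.5°) + j·sin(-14.5°)) = 11.62 - j3.005 V
  V2 = 106·(cos(174.1°) + j·sin(174.1°)) = -105.4 + j10.9 V
  V3 = 220·(cos(60.0°) + j·sin(60.0°)) = 110 + j190.5 V
Step 2 — Sum components: V_total = 16.18 + j198.4 V.
Step 3 — Convert to polar: |V_total| = 199.1 V, ∠V_total = 85.3°.

V_total = 199.1∠85.3° V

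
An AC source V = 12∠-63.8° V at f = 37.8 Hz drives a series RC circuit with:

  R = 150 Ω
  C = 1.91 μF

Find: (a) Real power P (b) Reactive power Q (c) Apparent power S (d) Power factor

Step 1 — Angular frequency: ω = 2π·f = 2π·37.8 = 237.5 rad/s.
Step 2 — Component impedances:
  R: Z = R = 150 Ω
  C: Z = 1/(jωC) = -j/(ω·C) = 0 - j2204 Ω
Step 3 — Series combination: Z_total = R + C = 150 - j2204 Ω = 2210∠-86.1° Ω.
Step 4 — Source phasor: V = 12∠-63.8° V = 5.298 - j10.77 V.
Step 5 — Current: I = V / Z = 0.005025 + j0.002061 A = 0.005431∠22.3° A.
Step 6 — Complex power: S = V·I* = 0.004424 - j0.06502 VA.
Step 7 — Real power: P = Re(S) = 0.004424 W.
Step 8 — Reactive power: Q = Im(S) = -0.06502 VAR.
Step 9 — Apparent power: |S| = 0.06517 VA.
Step 10 — Power factor: PF = P/|S| = 0.06789 (leading).

(a) P = 0.004424 W  (b) Q = -0.06502 VAR  (c) S = 0.06517 VA  (d) PF = 0.06789 (leading)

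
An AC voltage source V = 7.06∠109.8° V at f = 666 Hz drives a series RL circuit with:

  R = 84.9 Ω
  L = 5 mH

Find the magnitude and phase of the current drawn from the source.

Step 1 — Angular frequency: ω = 2π·f = 2π·666 = 4185 rad/s.
Step 2 — Component impedances:
  R: Z = R = 84.9 Ω
  L: Z = jωL = j·4185·0.005 = 0 + j20.92 Ω
Step 3 — Series combination: Z_total = R + L = 84.9 + j20.92 Ω = 87.44∠13.8° Ω.
Step 4 — Source phasor: V = 7.06∠109.8° V = -2.391 + j6.643 V.
Step 5 — Ohm's law: I = V / Z_total = (-2.391 + j6.643) / (84.9 + j20.92) = -0.008378 + j0.08031 A.
Step 6 — Convert to polar: |I| = 0.08074 A, ∠I = 96.0°.

I = 0.08074∠96.0° A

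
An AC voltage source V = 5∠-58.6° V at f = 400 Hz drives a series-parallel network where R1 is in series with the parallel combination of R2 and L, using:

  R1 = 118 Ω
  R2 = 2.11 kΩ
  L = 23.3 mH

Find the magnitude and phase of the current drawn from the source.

Step 1 — Angular frequency: ω = 2π·f = 2π·400 = 2513 rad/s.
Step 2 — Component impedances:
  R1: Z = R = 118 Ω
  R2: Z = R = 2110 Ω
  L: Z = jωL = j·2513·0.0233 = 0 + j58.56 Ω
Step 3 — Parallel branch: R2 || L = 1/(1/R2 + 1/L) = 1.624 + j58.51 Ω.
Step 4 — Series with R1: Z_total = R1 + (R2 || L) = 119.6 + j58.51 Ω = 133.2∠26.1° Ω.
Step 5 — Source phasor: V = 5∠-58.6° V = 2.605 - j4.268 V.
Step 6 — Ohm's law: I = V / Z_total = (2.605 - j4.268) / (119.6 + j58.51) = 0.003491 - j0.03738 A.
Step 7 — Convert to polar: |I| = 0.03755 A, ∠I = -84.7°.

I = 0.03755∠-84.7° A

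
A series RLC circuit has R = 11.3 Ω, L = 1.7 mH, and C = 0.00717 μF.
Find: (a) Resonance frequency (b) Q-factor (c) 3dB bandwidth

Step 1 — Resonance condition Im(Z)=0 gives ω₀ = 1/√(LC).
Step 2 — ω₀ = 1/√(0.0017·7.17e-09) = 2.864e+05 rad/s.
Step 3 — f₀ = ω₀/(2π) = 4.559e+04 Hz.
Step 4 — Series Q: Q = ω₀L/R = 2.864e+05·0.0017/11.3 = 43.09.
Step 5 — 3dB bandwidth: Δω = ω₀/Q = 6647 rad/s; BW = Δω/(2π) = 1058 Hz.

(a) f₀ = 4.559e+04 Hz  (b) Q = 43.09  (c) BW = 1058 Hz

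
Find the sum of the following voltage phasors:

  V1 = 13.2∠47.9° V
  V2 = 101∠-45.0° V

Step 1 — Convert each phasor to rectangular form:
  V1 = 13.2·(cos(47.9°) + j·sin(47.9°)) = 8.85 + j9.794 V
  V2 = 101·(cos(-45.0°) + j·sin(-45.0°)) = 71.42 - j71.42 V
Step 2 — Sum components: V_total = 80.27 - j61.62 V.
Step 3 — Convert to polar: |V_total| = 101.2 V, ∠V_total = -37.5°.

V_total = 101.2∠-37.5° V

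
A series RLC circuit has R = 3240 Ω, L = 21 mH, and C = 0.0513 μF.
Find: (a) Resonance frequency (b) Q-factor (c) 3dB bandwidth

Step 1 — Resonance: ω₀ = 1/√(LC) = 1/√(0.021·5.13e-08) = 3.047e+04 rad/s.
Step 2 — f₀ = ω₀/(2π) = 4849 Hz.
Step 3 — Series Q: Q = ω₀L/R = 3.047e+04·0.021/3240 = 0.1975.
Step 4 — Bandwidth: Δω = ω₀/Q = 1.543e+05 rad/s; BW = Δω/(2π) = 2.456e+04 Hz.

(a) f₀ = 4849 Hz  (b) Q = 0.1975  (c) BW = 2.456e+04 Hz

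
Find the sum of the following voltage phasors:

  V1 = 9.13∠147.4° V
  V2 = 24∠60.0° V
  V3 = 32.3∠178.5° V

Step 1 — Convert each phasor to rectangular form:
  V1 = 9.13·(cos(147.4°) + j·sin(147.4°)) = -7.692 + j4.919 V
  V2 = 24·(cos(60.0°) + j·sin(60.0°)) = 12 + j20.78 V
  V3 = 32.3·(cos(178.5°) + j·sin(178.5°)) = -32.29 + j0.8455 V
Step 2 — Sum components: V_total = -27.98 + j26.55 V.
Step 3 — Convert to polar: |V_total| = 38.57 V, ∠V_total = 136.5°.

V_total = 38.57∠136.5° V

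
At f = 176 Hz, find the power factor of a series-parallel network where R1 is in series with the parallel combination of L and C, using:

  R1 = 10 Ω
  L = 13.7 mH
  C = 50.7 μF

Step 1 — Angular frequency: ω = 2π·f = 2π·176 = 1106 rad/s.
Step 2 — Component impedances:
  R1: Z = R = 10 Ω
  L: Z = jωL = j·1106·0.0137 = 0 + j15.15 Ω
  C: Z = 1/(jωC) = -j/(ω·C) = 0 - j17.84 Ω
Step 3 — Parallel branch: L || C = 1/(1/L + 1/C) = 0 + j100.6 Ω.
Step 4 — Series with R1: Z_total = R1 + (L || C) = 10 + j100.6 Ω = 101.1∠84.3° Ω.
Step 5 — Power factor: PF = cos(φ) = Re(Z)/|Z| = 10/101.095 = 0.09892.
Step 6 — Type: Im(Z) = 100.6 ⇒ lagging (phase φ = 84.3°).

PF = 0.09892 (lagging, φ = 84.3°)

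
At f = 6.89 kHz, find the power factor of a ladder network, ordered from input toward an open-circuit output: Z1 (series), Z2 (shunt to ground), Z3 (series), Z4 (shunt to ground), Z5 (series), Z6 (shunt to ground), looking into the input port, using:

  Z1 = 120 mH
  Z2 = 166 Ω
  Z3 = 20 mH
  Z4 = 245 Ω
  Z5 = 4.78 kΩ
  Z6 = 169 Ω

Step 1 — Angular frequency: ω = 2π·f = 2π·6890 = 4.329e+04 rad/s.
Step 2 — Component impedances:
  Z1: Z = jωL = j·4.329e+04·0.12 = 0 + j5195 Ω
  Z2: Z = R = 166 Ω
  Z3: Z = jωL = j·4.329e+04·0.02 = 0 + j865.8 Ω
  Z4: Z = R = 245 Ω
  Z5: Z = R = 4780 Ω
  Z6: Z = R = 169 Ω
Step 3 — Ladder network (open output): work backward from the far end, alternating series and parallel combinations. Z_in = 153.9 + j5221 Ω = 5223∠88.3° Ω.
Step 4 — Power factor: PF = cos(φ) = Re(Z)/|Z| = 153.89/5223.4 = 0.02946.
Step 5 — Type: Im(Z) = 5221 ⇒ lagging (phase φ = 88.3°).

PF = 0.02946 (lagging, φ = 88.3°)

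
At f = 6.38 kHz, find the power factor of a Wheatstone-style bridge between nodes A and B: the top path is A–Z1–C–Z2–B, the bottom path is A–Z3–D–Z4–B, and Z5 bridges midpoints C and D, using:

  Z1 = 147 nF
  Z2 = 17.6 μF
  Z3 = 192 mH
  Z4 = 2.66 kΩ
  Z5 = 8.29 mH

Step 1 — Angular frequency: ω = 2π·f = 2π·6380 = 4.009e+04 rad/s.
Step 2 — Component impedances:
  Z1: Z = 1/(jωC) = -j/(ω·C) = 0 - j169.7 Ω
  Z2: Z = 1/(jωC) = -j/(ω·C) = 0 - j1.417 Ω
  Z3: Z = jωL = j·4.009e+04·0.192 = 0 + j7697 Ω
  Z4: Z = R = 2660 Ω
  Z5: Z = jωL = j·4.009e+04·0.00829 = 0 + j332.3 Ω
Step 3 — Bridge requires nodal analysis (the Z5 bridge couples midpoints C and D, so the two paths cannot be reduced to a simple series/parallel combination). Setting node B to ground and injecting 1 A at node A, the 3-node admittance system at A, C, D solves to V_A = Z_AB = 0.02737 - j174.8 Ω = 174.8∠-90.0° Ω.
Step 4 — Power factor: PF = cos(φ) = Re(Z)/|Z| = 0.02737/174.8 = 0.0001566.
Step 5 — Type: Im(Z) = -174.8 ⇒ leading (phase φ = -90.0°).

PF = 0.0001566 (leading, φ = -90.0°)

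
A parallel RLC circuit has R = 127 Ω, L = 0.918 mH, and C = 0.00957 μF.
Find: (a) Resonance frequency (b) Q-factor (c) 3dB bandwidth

Step 1 — Resonance: ω₀ = 1/√(LC) = 1/√(0.000918·9.57e-09) = 3.374e+05 rad/s.
Step 2 — f₀ = ω₀/(2π) = 5.37e+04 Hz.
Step 3 — Parallel Q: Q = R/(ω₀L) = 127/(3.374e+05·0.000918) = 0.4101.
Step 4 — Bandwidth: Δω = ω₀/Q = 8.228e+05 rad/s; BW = Δω/(2π) = 1.309e+05 Hz.

(a) f₀ = 5.37e+04 Hz  (b) Q = 0.4101  (c) BW = 1.309e+05 Hz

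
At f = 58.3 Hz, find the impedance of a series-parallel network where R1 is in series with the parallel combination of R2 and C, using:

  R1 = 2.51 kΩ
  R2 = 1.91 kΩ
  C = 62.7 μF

Step 1 — Angular frequency: ω = 2π·f = 2π·58.3 = 366.3 rad/s.
Step 2 — Component impedances:
  R1: Z = R = 2510 Ω
  R2: Z = R = 1910 Ω
  C: Z = 1/(jωC) = -j/(ω·C) = 0 - j43.54 Ω
Step 3 — Parallel branch: R2 || C = 1/(1/R2 + 1/C) = 0.992 - j43.52 Ω.
Step 4 — Series with R1: Z_total = R1 + (R2 || C) = 2511 - j43.52 Ω = 2511∠-1.0° Ω.

Z = 2511 - j43.52 Ω = 2511∠-1.0° Ω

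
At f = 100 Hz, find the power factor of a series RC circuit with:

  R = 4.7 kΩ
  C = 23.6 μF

Step 1 — Angular frequency: ω = 2π·f = 2π·100 = 628.3 rad/s.
Step 2 — Component impedances:
  R: Z = R = 4700 Ω
  C: Z = 1/(jωC) = -j/(ω·C) = 0 - j67.44 Ω
Step 3 — Series combination: Z_total = R + C = 4700 - j67.44 Ω = 4700∠-0.8° Ω.
Step 4 — Power factor: PF = cos(φ) = Re(Z)/|Z| = 4700/4700.5 = 0.9999.
Step 5 — Type: Im(Z) = -67.44 ⇒ leading (phase φ = -0.8°).

PF = 0.9999 (leading, φ = -0.8°)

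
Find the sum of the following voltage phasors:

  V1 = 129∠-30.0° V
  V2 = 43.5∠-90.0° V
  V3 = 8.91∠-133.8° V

Step 1 — Convert each phasor to rectangular form:
  V1 = 129·(cos(-30.0°) + j·sin(-30.0°)) = 111.7 - j64.5 V
  V2 = 43.5·(cos(-90.0°) + j·sin(-90.0°)) = 0 - j43.5 V
  V3 = 8.91·(cos(-133.8°) + j·sin(-133.8°)) = -6.167 - j6.431 V
Step 2 — Sum components: V_total = 105.6 - j114.4 V.
Step 3 — Convert to polar: |V_total| = 155.7 V, ∠V_total = -47.3°.

V_total = 155.7∠-47.3° V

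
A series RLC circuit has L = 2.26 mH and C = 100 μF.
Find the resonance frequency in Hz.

Step 1 — Resonance condition Im(Z)=0 gives ω₀ = 1/√(LC).
Step 2 — ω₀ = 1/√(0.00226·0.0001) = 2104 rad/s.
Step 3 — f₀ = ω₀/(2π) = 334.8 Hz.

f₀ = 334.8 Hz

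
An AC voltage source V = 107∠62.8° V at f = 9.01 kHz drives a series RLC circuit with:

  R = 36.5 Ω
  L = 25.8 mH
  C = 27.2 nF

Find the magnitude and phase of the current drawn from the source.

Step 1 — Angular frequency: ω = 2π·f = 2π·9010 = 5.661e+04 rad/s.
Step 2 — Component impedances:
  R: Z = R = 36.5 Ω
  L: Z = jωL = j·5.661e+04·0.0258 = 0 + j1461 Ω
  C: Z = 1/(jωC) = -j/(ω·C) = 0 - j649.4 Ω
Step 3 — Series combination: Z_total = R + L + C = 36.5 + j811.2 Ω = 812∠87.4° Ω.
Step 4 — Source phasor: V = 107∠62.8° V = 48.91 + j95.17 V.
Step 5 — Ohm's law: I = V / Z_total = (48.91 + j95.17) / (36.5 + j811.2) = 0.1198 - j0.05491 A.
Step 6 — Convert to polar: |I| = 0.1318 A, ∠I = -24.6°.

I = 0.1318∠-24.6° A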